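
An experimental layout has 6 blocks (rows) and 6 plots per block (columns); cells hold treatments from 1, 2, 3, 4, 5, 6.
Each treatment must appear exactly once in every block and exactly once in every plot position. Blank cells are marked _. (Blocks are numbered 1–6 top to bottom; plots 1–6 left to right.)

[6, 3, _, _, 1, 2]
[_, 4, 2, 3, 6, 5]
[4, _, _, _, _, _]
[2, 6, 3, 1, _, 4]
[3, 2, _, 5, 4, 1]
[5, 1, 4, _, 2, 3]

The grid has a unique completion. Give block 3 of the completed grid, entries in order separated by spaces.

Block 3, plot 2: block 3 has {4} and plot 2 has {1, 2, 3, 4, 6}, leaving only 5.
Block 3, plot 5: block 3 has {4, 5} and plot 5 has {1, 2, 4, 6}, leaving only 3.
Block 3, plot 6: block 3 has {3, 4, 5} and plot 6 has {1, 2, 3, 4, 5}, leaving only 6.
Block 3, plot 3: block 3 has {3, 4, 5, 6} and plot 3 has {2, 3, 4}, leaving only 1.
Block 3, plot 4: block 3 has {1, 3, 4, 5, 6} and plot 4 has {1, 3, 5}, leaving only 2.
So block 3 reads: 4 5 1 2 3 6.

4 5 1 2 3 6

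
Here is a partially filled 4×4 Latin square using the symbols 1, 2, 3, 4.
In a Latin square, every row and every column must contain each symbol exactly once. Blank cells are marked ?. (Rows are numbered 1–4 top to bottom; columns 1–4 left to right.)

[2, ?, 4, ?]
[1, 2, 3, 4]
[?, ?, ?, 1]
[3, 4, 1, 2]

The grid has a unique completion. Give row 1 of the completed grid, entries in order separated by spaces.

Row 1, column 4: row 1 has {2, 4} and column 4 has {1, 2, 4}, leaving only 3.
Row 1, column 2: row 1 has {2, 3, 4} and column 2 has {2, 4}, leaving only 1.
So row 1 reads: 2 1 4 3.

2 1 4 3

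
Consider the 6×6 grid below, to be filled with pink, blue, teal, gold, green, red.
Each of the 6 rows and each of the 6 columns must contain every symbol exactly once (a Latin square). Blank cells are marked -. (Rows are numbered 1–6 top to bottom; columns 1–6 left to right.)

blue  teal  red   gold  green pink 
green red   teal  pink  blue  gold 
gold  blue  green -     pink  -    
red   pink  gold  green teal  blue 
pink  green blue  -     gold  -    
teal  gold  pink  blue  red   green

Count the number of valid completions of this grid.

2

Row 3, column 4: eliminating its row and column leaves {teal, red}.
Row 3, column 6: eliminating its row and column leaves {teal, red}.
Row 5, column 4: eliminating its row and column leaves {teal, red}.
Row 5, column 6: eliminating its row and column leaves {teal, red}.
Enumerating the assignments across these blanks that avoid any row or column repeat gives 2 completions.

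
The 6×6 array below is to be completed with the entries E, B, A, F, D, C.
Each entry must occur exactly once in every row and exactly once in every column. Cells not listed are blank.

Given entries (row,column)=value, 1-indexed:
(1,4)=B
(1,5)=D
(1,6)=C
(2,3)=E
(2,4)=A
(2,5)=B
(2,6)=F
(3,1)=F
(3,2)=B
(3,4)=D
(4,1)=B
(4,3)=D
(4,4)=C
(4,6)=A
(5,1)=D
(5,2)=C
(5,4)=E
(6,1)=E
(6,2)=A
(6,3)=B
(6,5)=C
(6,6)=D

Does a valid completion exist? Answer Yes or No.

No row or column among the givens repeats a symbol, and propagating forced cells runs into no contradiction.
One valid completion exists (for instance, A E F B D C / C D E A B F / F B C D A E / B F D C E A / D C A E F B / E A B F C D).

Yes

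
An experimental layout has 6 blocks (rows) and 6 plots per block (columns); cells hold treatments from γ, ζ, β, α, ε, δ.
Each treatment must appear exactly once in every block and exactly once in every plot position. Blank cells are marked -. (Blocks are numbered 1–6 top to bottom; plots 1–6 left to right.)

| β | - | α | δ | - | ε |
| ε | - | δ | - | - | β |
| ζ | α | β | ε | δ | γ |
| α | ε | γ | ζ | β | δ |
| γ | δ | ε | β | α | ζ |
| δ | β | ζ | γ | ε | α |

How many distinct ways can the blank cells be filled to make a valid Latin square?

2

Block 1, plot 2: eliminating its block and plot leaves {γ, ζ}.
Block 1, plot 5: eliminating its block and plot leaves {γ, ζ}.
Block 2, plot 2: eliminating its block and plot leaves {γ, ζ}.
Block 2, plot 4: eliminating its block and plot leaves {α}.
Block 2, plot 5: eliminating its block and plot leaves {γ, ζ}.
Enumerating the assignments across these blanks that avoid any block or plot repeat gives 2 completions.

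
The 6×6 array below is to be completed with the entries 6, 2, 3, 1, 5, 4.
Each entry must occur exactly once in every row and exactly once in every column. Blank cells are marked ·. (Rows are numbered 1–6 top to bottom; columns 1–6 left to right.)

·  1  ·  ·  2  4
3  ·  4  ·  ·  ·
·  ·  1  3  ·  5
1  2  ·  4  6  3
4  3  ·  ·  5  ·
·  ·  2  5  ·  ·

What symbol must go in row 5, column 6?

2

Row 1, column 4: row 1 has {2, 1, 4} and column 4 has {3, 5, 4}, leaving only 6.
Row 1, column 1: row 1 has {6, 2, 1, 4} and column 1 has {3, 1, 4}, leaving only 5.
Row 1, column 3: row 1 has {6, 2, 1, 5, 4} and column 3 has {2, 1, 4}, leaving only 3.
Row 2, column 5: row 2 has {3, 4} and column 5 has {6, 2, 5}, leaving only 1.
Row 2, column 4: row 2 has {3, 1, 4} and column 4 has {6, 3, 5, 4}, leaving only 2.
Row 2, column 6: row 2 has {2, 3, 1, 4} and column 6 has {3, 5, 4}, leaving only 6.
Row 2, column 2: row 2 has {6, 2, 3, 1, 4} and column 2 has {2, 3, 1}, leaving only 5.
Row 3, column 5: row 3 has {3, 1, 5} and column 5 has {6, 2, 1, 5}, leaving only 4.
Row 3, column 2: row 3 has {3, 1, 5, 4} and column 2 has {2, 3, 1, 5}, leaving only 6.
Row 3, column 1: row 3 has {6, 3, 1, 5, 4} and column 1 has {3, 1, 5, 4}, leaving only 2.
Row 4, column 3: row 4 has {6, 2, 3, 1, 4} and column 3 has {2, 3, 1, 4}, leaving only 5.
Row 5, column 3: row 5 has {3, 5, 4} and column 3 has {2, 3, 1, 5, 4}, leaving only 6.
Row 5, column 4: row 5 has {6, 3, 5, 4} and column 4 has {6, 2, 3, 5, 4}, leaving only 1.
Row 5 already has {6, 3, 1, 5, 4} and column 6 already has {6, 3, 5, 4}, so row 5, column 6 must be 2.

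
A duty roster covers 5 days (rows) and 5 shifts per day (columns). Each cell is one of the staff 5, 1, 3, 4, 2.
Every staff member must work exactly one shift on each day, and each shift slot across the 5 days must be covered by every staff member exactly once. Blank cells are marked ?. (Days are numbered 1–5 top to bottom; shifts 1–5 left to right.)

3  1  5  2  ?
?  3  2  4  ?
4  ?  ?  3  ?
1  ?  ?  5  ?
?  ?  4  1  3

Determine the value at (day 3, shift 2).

Day 1, shift 5: day 1 has {5, 1, 3, 2} and shift 5 has {3}, leaving only 4.
Day 2, shift 1: day 2 has {3, 4, 2} and shift 1 has {1, 3, 4}, leaving only 5.
Day 2, shift 5: day 2 has {5, 3, 4, 2} and shift 5 has {3, 4}, leaving only 1.
Day 3, shift 3: day 3 has {3, 4} and shift 3 has {5, 4, 2}, leaving only 1.
Day 4, shift 3: day 4 has {5, 1} and shift 3 has {5, 1, 4, 2}, leaving only 3.
Day 4, shift 5: day 4 has {5, 1, 3} and shift 5 has {1, 3, 4}, leaving only 2.
Day 3, shift 5: day 3 has {1, 3, 4} and shift 5 has {1, 3, 4, 2}, leaving only 5.
Day 3 already has {5, 1, 3, 4} and shift 2 already has {1, 3}, so day 3, shift 2 must be 2.

2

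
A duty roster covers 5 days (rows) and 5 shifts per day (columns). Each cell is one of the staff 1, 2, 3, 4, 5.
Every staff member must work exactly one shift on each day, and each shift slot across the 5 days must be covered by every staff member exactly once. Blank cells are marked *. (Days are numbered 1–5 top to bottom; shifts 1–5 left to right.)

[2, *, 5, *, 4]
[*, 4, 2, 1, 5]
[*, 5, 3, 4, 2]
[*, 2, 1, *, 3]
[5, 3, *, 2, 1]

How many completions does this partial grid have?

1

Day 1, shift 2: eliminating its day and shift leaves {1}.
Day 1, shift 4: eliminating its day and shift leaves {3}.
Day 2, shift 1: eliminating its day and shift leaves {3}.
Day 3, shift 1: eliminating its day and shift leaves {1}.
Day 4, shift 1: eliminating its day and shift leaves {4}.
Day 4, shift 4: eliminating its day and shift leaves {5}.
Day 5, shift 3: eliminating its day and shift leaves {4}.
Only one assignment across all blanks avoids any day or shift repeat, giving 1 completion.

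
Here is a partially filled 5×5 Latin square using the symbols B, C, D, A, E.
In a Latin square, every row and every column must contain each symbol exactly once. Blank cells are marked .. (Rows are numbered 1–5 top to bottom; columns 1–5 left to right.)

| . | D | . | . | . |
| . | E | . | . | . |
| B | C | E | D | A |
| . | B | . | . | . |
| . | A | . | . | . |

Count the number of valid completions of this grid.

Row 1, column 1: eliminating its row and column leaves {C, A, E}.
Row 1, column 3: eliminating its row and column leaves {B, C, A}.
Row 1, column 4: eliminating its row and column leaves {B, C, A, E}.
Row 1, column 5: eliminating its row and column leaves {B, C, E}.
Row 2, column 1: eliminating its row and column leaves {C, D, A}.
Row 2, column 3: eliminating its row and column leaves {B, C, D, A}.
Row 2, column 4: eliminating its row and column leaves {B, C, A}.
Row 2, column 5: eliminating its row and column leaves {B, C, D}.
Row 4, column 1: eliminating its row and column leaves {C, D, A, E}.
Row 4, column 3: eliminating its row and column leaves {C, D, A}.
Row 4, column 4: eliminating its row and column leaves {C, A, E}.
Row 4, column 5: eliminating its row and column leaves {C, D, E}.
Row 5, column 1: eliminating its row and column leaves {C, D, E}.
Row 5, column 3: eliminating its row and column leaves {B, C, D}.
Row 5, column 4: eliminating its row and column leaves {B, C, E}.
Row 5, column 5: eliminating its row and column leaves {B, C, D, E}.
Enumerating the assignments across these blanks that avoid any row or column repeat gives 56 completions.

56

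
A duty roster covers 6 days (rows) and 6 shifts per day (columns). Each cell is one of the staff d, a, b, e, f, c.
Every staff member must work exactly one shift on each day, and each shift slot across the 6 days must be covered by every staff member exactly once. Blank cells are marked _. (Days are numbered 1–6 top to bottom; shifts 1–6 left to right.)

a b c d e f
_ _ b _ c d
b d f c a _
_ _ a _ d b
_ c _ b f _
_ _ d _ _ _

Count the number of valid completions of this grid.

Day 2, shift 1: eliminating its day and shift leaves {e, f}.
Day 2, shift 2: eliminating its day and shift leaves {a, e, f}.
Day 2, shift 4: eliminating its day and shift leaves {a, e, f}.
Day 3, shift 6: eliminating its day and shift leaves {e}.
Day 4, shift 1: eliminating its day and shift leaves {e, f, c}.
Day 4, shift 2: eliminating its day and shift leaves {e, f}.
Day 4, shift 4: eliminating its day and shift leaves {e, f}.
Day 5, shift 1: eliminating its day and shift leaves {d, e}.
Day 5, shift 3: eliminating its day and shift leaves {e}.
Day 5, shift 6: eliminating its day and shift leaves {a, e}.
Day 6, shift 1: eliminating its day and shift leaves {e, f, c}.
Day 6, shift 2: eliminating its day and shift leaves {a, e, f}.
Day 6, shift 4: eliminating its day and shift leaves {a, e, f}.
Day 6, shift 5: eliminating its day and shift leaves {b}.
Day 6, shift 6: eliminating its day and shift leaves {a, e, c}.
Enumerating the assignments across these blanks that avoid any day or shift repeat gives 4 completions.

4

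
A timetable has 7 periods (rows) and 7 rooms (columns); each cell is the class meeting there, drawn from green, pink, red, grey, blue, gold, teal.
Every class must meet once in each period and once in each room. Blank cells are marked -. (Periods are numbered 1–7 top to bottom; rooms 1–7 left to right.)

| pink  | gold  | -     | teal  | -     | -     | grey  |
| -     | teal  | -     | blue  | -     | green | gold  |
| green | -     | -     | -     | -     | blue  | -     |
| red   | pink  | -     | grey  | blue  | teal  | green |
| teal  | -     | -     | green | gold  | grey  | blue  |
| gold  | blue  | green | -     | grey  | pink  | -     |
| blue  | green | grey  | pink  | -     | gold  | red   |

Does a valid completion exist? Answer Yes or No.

No period or room among the givens repeats a symbol, and propagating forced cells runs into no contradiction.
One valid completion exists (for instance, pink gold blue teal green red grey / grey teal red blue pink green gold / green grey teal gold red blue pink / red pink gold grey blue teal green / teal red pink green gold grey blue / gold blue green red grey pink teal / blue green grey pink teal gold red).

Yes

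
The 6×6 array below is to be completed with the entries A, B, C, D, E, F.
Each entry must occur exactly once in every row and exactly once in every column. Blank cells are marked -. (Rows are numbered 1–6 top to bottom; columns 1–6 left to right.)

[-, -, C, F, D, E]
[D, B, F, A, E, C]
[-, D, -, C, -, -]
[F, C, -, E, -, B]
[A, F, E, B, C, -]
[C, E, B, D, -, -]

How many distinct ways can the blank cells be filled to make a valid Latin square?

Row 1, column 1: eliminating its row and column leaves {B}.
Row 1, column 2: eliminating its row and column leaves {A}.
Row 3, column 1: eliminating its row and column leaves {B, E}.
Row 3, column 3: eliminating its row and column leaves {A}.
Row 3, column 5: eliminating its row and column leaves {A, B, F}.
Row 3, column 6: eliminating its row and column leaves {A, F}.
Row 4, column 3: eliminating its row and column leaves {A, D}.
Row 4, column 5: eliminating its row and column leaves {A}.
Row 5, column 6: eliminating its row and column leaves {D}.
Row 6, column 5: eliminating its row and column leaves {A, F}.
Row 6, column 6: eliminating its row and column leaves {A, F}.
Only one assignment across all blanks avoids any row or column repeat, giving 1 completion.

1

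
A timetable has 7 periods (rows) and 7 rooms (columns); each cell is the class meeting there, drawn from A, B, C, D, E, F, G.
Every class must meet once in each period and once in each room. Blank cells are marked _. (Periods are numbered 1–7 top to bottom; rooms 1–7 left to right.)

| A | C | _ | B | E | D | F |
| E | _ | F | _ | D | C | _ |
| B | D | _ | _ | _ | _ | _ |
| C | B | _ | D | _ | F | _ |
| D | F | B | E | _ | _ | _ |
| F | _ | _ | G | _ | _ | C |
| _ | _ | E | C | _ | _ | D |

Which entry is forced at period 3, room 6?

Period 1, room 3: period 1 has {A, B, C, D, E, F} and room 3 has {B, E, F}, leaving only G.
Period 2, room 4: period 2 has {C, D, E, F} and room 4 has {B, C, D, E, G}, leaving only A.
Period 2, room 2: period 2 has {A, C, D, E, F} and room 2 has {B, C, D, F}, leaving only G.
Period 2, room 7: period 2 has {A, C, D, E, F, G} and room 7 has {C, D, F}, leaving only B.
Period 3, room 4: period 3 has {B, D} and room 4 has {A, B, C, D, E, G}, leaving only F.
Period 4, room 3: period 4 has {B, C, D, F} and room 3 has {B, E, F, G}, leaving only A.
Period 3, room 3: period 3 has {B, D, F} and room 3 has {A, B, E, F, G}, leaving only C.
Period 4, room 5: period 4 has {A, B, C, D, F} and room 5 has {D, E}, leaving only G.
Period 3, room 5: period 3 has {B, C, D, F} and room 5 has {D, E, G}, leaving only A.
Period 4, room 7: period 4 has {A, B, C, D, F, G} and room 7 has {B, C, D, F}, leaving only E.
Period 3, room 7: period 3 has {A, B, C, D, F} and room 7 has {B, C, D, E, F}, leaving only G.
Period 3 already has {A, B, C, D, F, G} and room 6 already has {C, D, F}, so period 3, room 6 must be E.

E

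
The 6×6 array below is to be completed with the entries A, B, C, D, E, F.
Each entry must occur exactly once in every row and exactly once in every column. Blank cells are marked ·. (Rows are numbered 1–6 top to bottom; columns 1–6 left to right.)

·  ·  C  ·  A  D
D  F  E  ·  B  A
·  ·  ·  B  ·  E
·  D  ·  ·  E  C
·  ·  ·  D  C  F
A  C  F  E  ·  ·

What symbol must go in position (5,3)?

A

Row 1, column 4: row 1 has {A, C, D} and column 4 has {B, D, E}, leaving only F.
Row 2, column 4: row 2 has {A, B, D, E, F} and column 4 has {B, D, E, F}, leaving only C.
Row 3, column 2: row 3 has {B, E} and column 2 has {C, D, F}, leaving only A.
Row 3, column 3: row 3 has {A, B, E} and column 3 has {C, E, F}, leaving only D.
Row 3, column 5: row 3 has {A, B, D, E} and column 5 has {A, B, C, E}, leaving only F.
Row 3, column 1: row 3 has {A, B, D, E, F} and column 1 has {A, D}, leaving only C.
Row 4, column 4: row 4 has {C, D, E} and column 4 has {B, C, D, E, F}, leaving only A.
Row 4, column 3: row 4 has {A, C, D, E} and column 3 has {C, D, E, F}, leaving only B.
Row 5 already has {C, D, F} and column 3 already has {B, C, D, E, F}, so row 5, column 3 must be A.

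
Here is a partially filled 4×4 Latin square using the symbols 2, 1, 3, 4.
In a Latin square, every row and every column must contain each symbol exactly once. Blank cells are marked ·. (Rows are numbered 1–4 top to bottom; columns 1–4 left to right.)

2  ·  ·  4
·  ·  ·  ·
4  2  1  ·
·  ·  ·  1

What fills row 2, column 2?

Row 1, column 3: row 1 has {2, 4} and column 3 has {1}, leaving only 3.
Row 1, column 2: row 1 has {2, 3, 4} and column 2 has {2}, leaving only 1.
Row 3, column 4: row 3 has {2, 1, 4} and column 4 has {1, 4}, leaving only 3.
Row 2, column 4: row 2 has {} and column 4 has {1, 3, 4}, leaving only 2.
Row 2, column 3: row 2 has {2} and column 3 has {1, 3}, leaving only 4.
Row 2 already has {2, 4} and column 2 already has {2, 1}, so row 2, column 2 must be 3.

3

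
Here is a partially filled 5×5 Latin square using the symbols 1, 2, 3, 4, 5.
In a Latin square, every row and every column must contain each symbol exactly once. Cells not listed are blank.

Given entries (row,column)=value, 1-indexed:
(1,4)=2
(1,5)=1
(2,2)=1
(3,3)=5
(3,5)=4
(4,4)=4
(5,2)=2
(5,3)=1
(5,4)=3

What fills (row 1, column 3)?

Row 2, column 4: row 2 has {1} and column 4 has {2, 3, 4}, leaving only 5.
Row 3, column 2: row 3 has {4, 5} and column 2 has {1, 2}, leaving only 3.
Row 3, column 4: row 3 has {3, 4, 5} and column 4 has {2, 3, 4, 5}, leaving only 1.
Row 3, column 1: row 3 has {1, 3, 4, 5} and column 1 has {}, leaving only 2.
Row 4, column 2: row 4 has {4} and column 2 has {1, 2, 3}, leaving only 5.
Row 1, column 2: row 1 has {1, 2} and column 2 has {1, 2, 3, 5}, leaving only 4.
Row 1 already has {1, 2, 4} and column 3 already has {1, 5}, so row 1, column 3 must be 3.

3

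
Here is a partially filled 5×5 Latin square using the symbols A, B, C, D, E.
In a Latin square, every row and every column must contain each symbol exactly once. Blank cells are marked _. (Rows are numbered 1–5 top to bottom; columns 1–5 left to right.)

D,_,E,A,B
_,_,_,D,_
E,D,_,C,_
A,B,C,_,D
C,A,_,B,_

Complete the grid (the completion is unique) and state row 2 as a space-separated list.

Row 2, column 1: row 2 has {D} and column 1 has {A, C, D, E}, leaving only B.
Row 2, column 3: row 2 has {B, D} and column 3 has {C, E}, leaving only A.
Row 1, column 2: row 1 has {A, B, D, E} and column 2 has {A, B, D}, leaving only C.
Row 2, column 2: row 2 has {A, B, D} and column 2 has {A, B, C, D}, leaving only E.
Row 2, column 5: row 2 has {A, B, D, E} and column 5 has {B, D}, leaving only C.
So row 2 reads: B E A D C.

B E A D C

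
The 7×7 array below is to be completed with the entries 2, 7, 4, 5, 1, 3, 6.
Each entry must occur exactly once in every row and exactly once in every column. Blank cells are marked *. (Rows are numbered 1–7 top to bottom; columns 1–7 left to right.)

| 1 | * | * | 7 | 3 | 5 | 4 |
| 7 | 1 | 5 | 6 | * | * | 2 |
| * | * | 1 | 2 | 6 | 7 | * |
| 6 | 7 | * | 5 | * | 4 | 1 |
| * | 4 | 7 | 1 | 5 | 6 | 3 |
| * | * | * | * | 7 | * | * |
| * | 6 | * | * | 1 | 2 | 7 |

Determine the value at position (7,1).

5

Row 1, column 2: row 1 has {7, 4, 5, 1, 3} and column 2 has {7, 4, 1, 6}, leaving only 2.
Row 1, column 3: row 1 has {2, 7, 4, 5, 1, 3} and column 3 has {7, 5, 1}, leaving only 6.
Row 2, column 5: row 2 has {2, 7, 5, 1, 6} and column 5 has {7, 5, 1, 3, 6}, leaving only 4.
Row 2, column 6: row 2 has {2, 7, 4, 5, 1, 6} and column 6 has {2, 7, 4, 5, 6}, leaving only 3.
Row 3, column 7: row 3 has {2, 7, 1, 6} and column 7 has {2, 7, 4, 1, 3}, leaving only 5.
Row 3, column 2: row 3 has {2, 7, 5, 1, 6} and column 2 has {2, 7, 4, 1, 6}, leaving only 3.
Row 3, column 1: row 3 has {2, 7, 5, 1, 3, 6} and column 1 has {7, 1, 6}, leaving only 4.
Row 4, column 5: row 4 has {7, 4, 5, 1, 6} and column 5 has {7, 4, 5, 1, 3, 6}, leaving only 2.
Row 4, column 3: row 4 has {2, 7, 4, 5, 1, 6} and column 3 has {7, 5, 1, 6}, leaving only 3.
Row 5, column 1: row 5 has {7, 4, 5, 1, 3, 6} and column 1 has {7, 4, 1, 6}, leaving only 2.
Row 6, column 2: row 6 has {7} and column 2 has {2, 7, 4, 1, 3, 6}, leaving only 5.
Row 6, column 1: row 6 has {7, 5} and column 1 has {2, 7, 4, 1, 6}, leaving only 3.
Row 7 already has {2, 7, 1, 6} and column 1 already has {2, 7, 4, 1, 3, 6}, so row 7, column 1 must be 5.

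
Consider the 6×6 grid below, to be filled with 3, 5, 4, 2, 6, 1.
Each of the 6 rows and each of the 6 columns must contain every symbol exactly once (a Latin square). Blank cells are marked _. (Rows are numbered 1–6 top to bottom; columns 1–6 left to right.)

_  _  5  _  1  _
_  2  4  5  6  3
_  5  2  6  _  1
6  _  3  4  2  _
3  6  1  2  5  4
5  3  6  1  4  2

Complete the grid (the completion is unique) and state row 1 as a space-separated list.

Row 1, column 2: row 1 has {5, 1} and column 2 has {3, 5, 2, 6}, leaving only 4.
Row 1, column 1: row 1 has {5, 4, 1} and column 1 has {3, 5, 6}, leaving only 2.
Row 1, column 4: row 1 has {5, 4, 2, 1} and column 4 has {5, 4, 2, 6, 1}, leaving only 3.
Row 1, column 6: row 1 has {3, 5, 4, 2, 1} and column 6 has {3, 4, 2, 1}, leaving only 6.
So row 1 reads: 2 4 5 3 1 6.

2 4 5 3 1 6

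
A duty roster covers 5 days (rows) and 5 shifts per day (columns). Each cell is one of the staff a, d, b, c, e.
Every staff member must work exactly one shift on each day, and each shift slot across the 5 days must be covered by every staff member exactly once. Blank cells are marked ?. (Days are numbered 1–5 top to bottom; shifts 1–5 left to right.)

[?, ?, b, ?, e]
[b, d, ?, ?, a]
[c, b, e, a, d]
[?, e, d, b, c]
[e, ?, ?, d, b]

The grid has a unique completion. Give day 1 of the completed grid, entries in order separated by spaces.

Day 1, shift 4: day 1 has {b, e} and shift 4 has {a, d, b}, leaving only c.
Day 1, shift 2: day 1 has {b, c, e} and shift 2 has {d, b, e}, leaving only a.
Day 1, shift 1: day 1 has {a, b, c, e} and shift 1 has {b, c, e}, leaving only d.
So day 1 reads: d a b c e.

d a b c e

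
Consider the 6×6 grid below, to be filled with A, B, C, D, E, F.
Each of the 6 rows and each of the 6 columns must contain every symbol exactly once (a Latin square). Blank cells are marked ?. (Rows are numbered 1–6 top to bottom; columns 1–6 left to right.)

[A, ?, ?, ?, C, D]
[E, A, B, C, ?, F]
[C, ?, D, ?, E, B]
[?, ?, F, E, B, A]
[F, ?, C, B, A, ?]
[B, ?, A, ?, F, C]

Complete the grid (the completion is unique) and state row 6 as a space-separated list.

B E A D F C

Row 6, column 4: row 6 has {A, B, C, F} and column 4 has {B, C, E}, leaving only D.
Row 6, column 2: row 6 has {A, B, C, D, F} and column 2 has {A}, leaving only E.
So row 6 reads: B E A D F C.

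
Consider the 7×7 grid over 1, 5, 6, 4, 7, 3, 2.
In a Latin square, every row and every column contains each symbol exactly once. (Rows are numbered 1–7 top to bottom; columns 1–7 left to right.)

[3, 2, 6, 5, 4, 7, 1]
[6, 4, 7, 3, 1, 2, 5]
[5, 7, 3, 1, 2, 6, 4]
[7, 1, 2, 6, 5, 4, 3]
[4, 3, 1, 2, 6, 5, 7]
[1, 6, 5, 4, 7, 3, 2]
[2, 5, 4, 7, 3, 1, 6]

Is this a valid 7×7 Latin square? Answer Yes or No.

Yes

Each row is a permutation of the 7 symbols, and so is each column.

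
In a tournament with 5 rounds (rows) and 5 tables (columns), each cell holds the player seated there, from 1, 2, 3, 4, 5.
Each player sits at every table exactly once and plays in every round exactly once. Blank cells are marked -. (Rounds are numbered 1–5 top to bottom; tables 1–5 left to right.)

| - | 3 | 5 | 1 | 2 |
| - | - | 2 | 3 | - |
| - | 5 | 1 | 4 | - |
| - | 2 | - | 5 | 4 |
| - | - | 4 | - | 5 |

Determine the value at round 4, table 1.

1

Round 1, table 1: round 1 has {1, 2, 3, 5} and table 1 has {}, leaving only 4.
Round 2, table 5: round 2 has {2, 3} and table 5 has {2, 4, 5}, leaving only 1.
Round 2, table 1: round 2 has {1, 2, 3} and table 1 has {4}, leaving only 5.
Round 2, table 2: round 2 has {1, 2, 3, 5} and table 2 has {2, 3, 5}, leaving only 4.
Round 3, table 5: round 3 has {1, 4, 5} and table 5 has {1, 2, 4, 5}, leaving only 3.
Round 3, table 1: round 3 has {1, 3, 4, 5} and table 1 has {4, 5}, leaving only 2.
Round 4, table 3: round 4 has {2, 4, 5} and table 3 has {1, 2, 4, 5}, leaving only 3.
Round 4 already has {2, 3, 4, 5} and table 1 already has {2, 4, 5}, so round 4, table 1 must be 1.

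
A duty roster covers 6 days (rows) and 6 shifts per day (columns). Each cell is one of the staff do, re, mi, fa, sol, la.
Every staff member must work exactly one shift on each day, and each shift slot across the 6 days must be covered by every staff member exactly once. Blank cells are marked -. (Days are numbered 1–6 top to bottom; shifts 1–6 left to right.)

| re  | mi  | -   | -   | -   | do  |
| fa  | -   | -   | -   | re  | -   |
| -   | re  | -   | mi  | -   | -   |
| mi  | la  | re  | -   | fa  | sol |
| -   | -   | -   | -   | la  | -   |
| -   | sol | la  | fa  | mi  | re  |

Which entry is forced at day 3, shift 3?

Day 1, shift 5: day 1 has {do, re, mi} and shift 5 has {re, mi, fa, la}, leaving only sol.
Day 1, shift 3: day 1 has {do, re, mi, sol} and shift 3 has {re, la}, leaving only fa.
Day 1, shift 4: day 1 has {do, re, mi, fa, sol} and shift 4 has {mi, fa}, leaving only la.
Day 2, shift 2: day 2 has {re, fa} and shift 2 has {re, mi, sol, la}, leaving only do.
Day 2, shift 4: day 2 has {do, re, fa} and shift 4 has {mi, fa, la}, leaving only sol.
Day 2, shift 3: day 2 has {do, re, fa, sol} and shift 3 has {re, fa, la}, leaving only mi.
Day 2, shift 6: day 2 has {do, re, mi, fa, sol} and shift 6 has {do, re, sol}, leaving only la.
Day 3, shift 5: day 3 has {re, mi} and shift 5 has {re, mi, fa, sol, la}, leaving only do.
Day 3 already has {do, re, mi} and shift 3 already has {re, mi, fa, la}, so day 3, shift 3 must be sol.

sol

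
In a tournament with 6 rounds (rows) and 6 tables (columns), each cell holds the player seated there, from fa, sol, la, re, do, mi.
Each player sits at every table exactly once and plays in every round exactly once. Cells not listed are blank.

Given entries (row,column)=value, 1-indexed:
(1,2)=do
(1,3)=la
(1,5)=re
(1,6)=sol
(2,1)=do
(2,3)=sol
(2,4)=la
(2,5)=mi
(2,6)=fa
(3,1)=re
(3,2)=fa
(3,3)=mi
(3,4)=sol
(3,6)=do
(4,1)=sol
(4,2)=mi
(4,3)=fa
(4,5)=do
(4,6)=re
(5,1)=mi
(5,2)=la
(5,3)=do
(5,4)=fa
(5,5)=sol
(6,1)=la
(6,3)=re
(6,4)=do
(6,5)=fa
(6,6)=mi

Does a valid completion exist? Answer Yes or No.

Round 4, table 4: round 4 together with table 4 already contain {fa, sol, la, re, do, mi} — every symbol — so nothing can go there. The grid has no valid completion.

No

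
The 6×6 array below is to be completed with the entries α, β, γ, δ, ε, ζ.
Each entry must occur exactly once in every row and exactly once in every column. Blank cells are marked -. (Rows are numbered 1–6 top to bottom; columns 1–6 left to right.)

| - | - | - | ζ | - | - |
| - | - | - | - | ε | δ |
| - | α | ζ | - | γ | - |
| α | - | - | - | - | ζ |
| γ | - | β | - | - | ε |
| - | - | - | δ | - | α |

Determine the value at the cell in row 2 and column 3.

Row 3, column 6: row 3 has {α, γ, ζ} and column 6 has {α, δ, ε, ζ}, leaving only β.
Row 1, column 6: row 1 has {ζ} and column 6 has {α, β, δ, ε, ζ}, leaving only γ.
Row 3, column 4: row 3 has {α, β, γ, ζ} and column 4 has {δ, ζ}, leaving only ε.
Row 3, column 1: row 3 has {α, β, γ, ε, ζ} and column 1 has {α, γ}, leaving only δ.
Row 5, column 4: row 5 has {β, γ, ε} and column 4 has {δ, ε, ζ}, leaving only α.
Row 2, column 3 is narrowed to {α, γ}.
If it were γ, then row 2, column 2 would be left with no valid symbol.
So row 2, column 3 must be α.

α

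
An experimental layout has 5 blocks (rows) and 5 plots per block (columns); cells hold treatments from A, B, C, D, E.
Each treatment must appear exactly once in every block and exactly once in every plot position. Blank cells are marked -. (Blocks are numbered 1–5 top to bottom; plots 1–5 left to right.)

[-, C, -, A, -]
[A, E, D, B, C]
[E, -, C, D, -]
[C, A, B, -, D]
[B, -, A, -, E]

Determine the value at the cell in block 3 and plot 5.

A

Block 1, plot 1: block 1 has {A, C} and plot 1 has {A, B, C, E}, leaving only D.
Block 1, plot 3: block 1 has {A, C, D} and plot 3 has {A, B, C, D}, leaving only E.
Block 1, plot 5: block 1 has {A, C, D, E} and plot 5 has {C, D, E}, leaving only B.
Block 3 already has {C, D, E} and plot 5 already has {B, C, D, E}, so block 3, plot 5 must be A.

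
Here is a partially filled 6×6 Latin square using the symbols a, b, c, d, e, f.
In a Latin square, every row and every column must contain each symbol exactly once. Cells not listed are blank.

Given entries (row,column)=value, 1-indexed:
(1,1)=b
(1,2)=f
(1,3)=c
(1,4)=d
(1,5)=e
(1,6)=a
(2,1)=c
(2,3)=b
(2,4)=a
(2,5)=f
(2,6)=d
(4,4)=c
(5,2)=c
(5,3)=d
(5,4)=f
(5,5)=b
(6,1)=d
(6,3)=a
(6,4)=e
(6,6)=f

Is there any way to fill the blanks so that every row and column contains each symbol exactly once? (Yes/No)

Yes

No row or column among the givens repeats a symbol, and propagating forced cells runs into no contradiction.
One valid completion exists (for instance, b f c d e a / c e b a f d / e d f b a c / f a e c d b / a c d f b e / d b a e c f).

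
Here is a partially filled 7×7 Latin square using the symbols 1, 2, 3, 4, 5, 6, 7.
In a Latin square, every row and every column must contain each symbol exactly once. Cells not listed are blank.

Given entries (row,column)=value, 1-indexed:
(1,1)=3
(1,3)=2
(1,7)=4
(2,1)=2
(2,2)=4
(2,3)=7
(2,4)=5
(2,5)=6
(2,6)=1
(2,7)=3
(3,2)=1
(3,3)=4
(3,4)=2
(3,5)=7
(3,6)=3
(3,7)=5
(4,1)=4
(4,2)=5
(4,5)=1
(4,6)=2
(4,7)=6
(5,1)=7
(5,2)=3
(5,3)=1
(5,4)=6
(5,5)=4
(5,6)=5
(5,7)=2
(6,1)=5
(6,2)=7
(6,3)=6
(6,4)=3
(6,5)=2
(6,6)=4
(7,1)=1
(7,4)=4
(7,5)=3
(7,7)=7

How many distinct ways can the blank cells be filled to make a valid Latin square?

1

Row 1, column 2: eliminating its row and column leaves {6}.
Row 1, column 4: eliminating its row and column leaves {1, 7}.
Row 1, column 5: eliminating its row and column leaves {5}.
Row 1, column 6: eliminating its row and column leaves {6, 7}.
Row 3, column 1: eliminating its row and column leaves {6}.
Row 4, column 3: eliminating its row and column leaves {3}.
Row 4, column 4: eliminating its row and column leaves {7}.
Row 6, column 7: eliminating its row and column leaves {1}.
Row 7, column 2: eliminating its row and column leaves {2, 6}.
Row 7, column 3: eliminating its row and column leaves {5}.
Row 7, column 6: eliminating its row and column leaves {6}.
Only one assignment across all blanks avoids any row or column repeat, giving 1 completion.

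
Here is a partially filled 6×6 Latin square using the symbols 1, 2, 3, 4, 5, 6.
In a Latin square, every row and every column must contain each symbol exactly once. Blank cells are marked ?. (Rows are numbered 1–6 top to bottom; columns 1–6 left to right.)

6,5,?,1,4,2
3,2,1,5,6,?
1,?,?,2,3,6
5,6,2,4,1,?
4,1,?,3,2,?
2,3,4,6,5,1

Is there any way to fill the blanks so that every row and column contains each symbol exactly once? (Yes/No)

No row or column among the givens repeats a symbol, and propagating forced cells runs into no contradiction.
One valid completion exists (for instance, 6 5 3 1 4 2 / 3 2 1 5 6 4 / 1 4 5 2 3 6 / 5 6 2 4 1 3 / 4 1 6 3 2 5 / 2 3 4 6 5 1).

Yes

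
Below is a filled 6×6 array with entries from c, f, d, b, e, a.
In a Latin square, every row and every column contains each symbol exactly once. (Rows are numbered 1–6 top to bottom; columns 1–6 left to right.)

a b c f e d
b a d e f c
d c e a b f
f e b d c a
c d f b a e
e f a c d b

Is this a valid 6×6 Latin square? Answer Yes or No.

Each row is a permutation of the 6 symbols, and so is each column.

Yes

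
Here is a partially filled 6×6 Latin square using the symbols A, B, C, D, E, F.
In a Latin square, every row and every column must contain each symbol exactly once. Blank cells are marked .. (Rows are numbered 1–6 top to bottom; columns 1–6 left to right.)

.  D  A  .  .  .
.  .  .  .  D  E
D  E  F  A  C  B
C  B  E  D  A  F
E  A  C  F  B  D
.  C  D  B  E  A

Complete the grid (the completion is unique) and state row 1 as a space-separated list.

B D A E F C

Row 1, column 5: row 1 has {A, D} and column 5 has {A, B, C, D, E}, leaving only F.
Row 1, column 1: row 1 has {A, D, F} and column 1 has {C, D, E}, leaving only B.
Row 1, column 6: row 1 has {A, B, D, F} and column 6 has {A, B, D, E, F}, leaving only C.
Row 1, column 4: row 1 has {A, B, C, D, F} and column 4 has {A, B, D, F}, leaving only E.
So row 1 reads: B D A E F C.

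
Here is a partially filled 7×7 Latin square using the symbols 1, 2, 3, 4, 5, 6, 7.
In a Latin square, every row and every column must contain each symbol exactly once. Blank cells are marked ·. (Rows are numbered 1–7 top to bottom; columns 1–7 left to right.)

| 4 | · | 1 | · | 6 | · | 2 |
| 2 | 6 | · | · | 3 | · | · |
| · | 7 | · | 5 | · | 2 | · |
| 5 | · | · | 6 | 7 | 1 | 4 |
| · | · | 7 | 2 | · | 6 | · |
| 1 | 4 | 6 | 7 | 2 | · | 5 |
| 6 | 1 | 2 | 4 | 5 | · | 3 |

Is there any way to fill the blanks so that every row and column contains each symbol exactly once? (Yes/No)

No

Row 1, column 4: row 1 has {1, 2, 4, 6} and column 4 has {2, 4, 5, 6, 7}, so it must be 3.
Row 1, column 2: row 1 has {1, 2, 3, 4, 6} and column 2 has {1, 4, 6, 7}, so it must be 5.
Row 1, column 6: row 1 has {1, 2, 3, 4, 5, 6} and column 6 has {1, 2, 6}, so it must be 7.
Now row 7, column 6: row 7 together with column 6 already contain {1, 2, 3, 4, 5, 6, 7} — every symbol — so nothing can go there. The grid has no valid completion.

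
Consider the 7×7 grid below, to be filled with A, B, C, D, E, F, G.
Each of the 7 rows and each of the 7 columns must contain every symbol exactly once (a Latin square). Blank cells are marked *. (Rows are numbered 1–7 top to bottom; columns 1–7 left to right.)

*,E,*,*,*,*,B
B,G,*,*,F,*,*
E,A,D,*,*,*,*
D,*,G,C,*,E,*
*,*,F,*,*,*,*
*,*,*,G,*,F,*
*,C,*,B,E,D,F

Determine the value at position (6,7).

E

Row 3, column 4: row 3 has {A, D, E} and column 4 has {B, C, G}, leaving only F.
Row 4, column 7: row 4 has {C, D, E, G} and column 7 has {B, F}, leaving only A.
Row 4, column 5: row 4 has {A, C, D, E, G} and column 5 has {E, F}, leaving only B.
Row 4, column 2: row 4 has {A, B, C, D, E, G} and column 2 has {A, C, E, G}, leaving only F.
Row 7, column 3: row 7 has {B, C, D, E, F} and column 3 has {D, F, G}, leaving only A.
Row 1, column 3: row 1 has {B, E} and column 3 has {A, D, F, G}, leaving only C.
Row 2, column 3: row 2 has {B, F, G} and column 3 has {A, C, D, F, G}, leaving only E.
Row 6, column 3: row 6 has {F, G} and column 3 has {A, C, D, E, F, G}, leaving only B.
Row 6, column 2: row 6 has {B, F, G} and column 2 has {A, C, E, F, G}, leaving only D.
Row 5, column 2: row 5 has {F} and column 2 has {A, C, D, E, F, G}, leaving only B.
Row 7, column 1: row 7 has {A, B, C, D, E, F} and column 1 has {B, D, E}, leaving only G.
Row 6, column 7 is narrowed to {C, E}.
If it were C, then row 5, column 7 would be left with no valid symbol.
So row 6, column 7 must be E.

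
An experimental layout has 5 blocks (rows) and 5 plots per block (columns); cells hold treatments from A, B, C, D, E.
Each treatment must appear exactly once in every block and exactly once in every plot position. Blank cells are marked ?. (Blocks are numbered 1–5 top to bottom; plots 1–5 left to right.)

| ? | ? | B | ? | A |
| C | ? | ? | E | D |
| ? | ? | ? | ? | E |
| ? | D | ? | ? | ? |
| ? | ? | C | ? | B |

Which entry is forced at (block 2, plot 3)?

Block 2 already has {C, D, E} and plot 3 already has {B, C}, so block 2, plot 3 must be A.

A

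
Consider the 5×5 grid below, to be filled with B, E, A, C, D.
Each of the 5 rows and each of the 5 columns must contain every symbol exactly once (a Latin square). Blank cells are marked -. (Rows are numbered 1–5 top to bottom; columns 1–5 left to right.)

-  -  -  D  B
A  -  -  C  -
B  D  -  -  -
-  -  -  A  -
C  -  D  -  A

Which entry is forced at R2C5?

D

Row 1, column 1: row 1 has {B, D} and column 1 has {B, A, C}, leaving only E.
Row 3, column 4: row 3 has {B, D} and column 4 has {A, C, D}, leaving only E.
Row 3, column 5: row 3 has {B, E, D} and column 5 has {B, A}, leaving only C.
Row 3, column 3: row 3 has {B, E, C, D} and column 3 has {D}, leaving only A.
Row 1, column 3: row 1 has {B, E, D} and column 3 has {A, D}, leaving only C.
Row 1, column 2: row 1 has {B, E, C, D} and column 2 has {D}, leaving only A.
Row 4, column 1: row 4 has {A} and column 1 has {B, E, A, C}, leaving only D.
Row 4, column 5: row 4 has {A, D} and column 5 has {B, A, C}, leaving only E.
Row 2 already has {A, C} and column 5 already has {B, E, A, C}, so row 2, column 5 must be D.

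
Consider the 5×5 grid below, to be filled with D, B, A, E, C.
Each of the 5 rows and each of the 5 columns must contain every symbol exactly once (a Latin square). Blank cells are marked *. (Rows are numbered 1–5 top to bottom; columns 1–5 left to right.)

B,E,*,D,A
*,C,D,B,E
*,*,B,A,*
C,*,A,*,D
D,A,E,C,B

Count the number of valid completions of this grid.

1

Row 1, column 3: eliminating its row and column leaves {C}.
Row 2, column 1: eliminating its row and column leaves {A}.
Row 3, column 1: eliminating its row and column leaves {E}.
Row 3, column 2: eliminating its row and column leaves {D}.
Row 3, column 5: eliminating its row and column leaves {C}.
Row 4, column 2: eliminating its row and column leaves {B}.
Row 4, column 4: eliminating its row and column leaves {E}.
Only one assignment across all blanks avoids any row or column repeat, giving 1 completion.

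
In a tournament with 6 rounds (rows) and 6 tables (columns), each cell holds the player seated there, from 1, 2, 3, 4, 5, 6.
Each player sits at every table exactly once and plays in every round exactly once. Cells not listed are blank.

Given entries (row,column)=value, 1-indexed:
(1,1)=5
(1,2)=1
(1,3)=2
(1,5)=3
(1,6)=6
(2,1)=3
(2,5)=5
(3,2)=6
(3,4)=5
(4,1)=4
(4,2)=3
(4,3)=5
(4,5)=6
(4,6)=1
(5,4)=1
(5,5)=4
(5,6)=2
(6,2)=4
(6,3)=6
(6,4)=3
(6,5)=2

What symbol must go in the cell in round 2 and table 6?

Round 2 already has {3, 5} and table 6 already has {1, 2, 6}, so round 2, table 6 must be 4.

4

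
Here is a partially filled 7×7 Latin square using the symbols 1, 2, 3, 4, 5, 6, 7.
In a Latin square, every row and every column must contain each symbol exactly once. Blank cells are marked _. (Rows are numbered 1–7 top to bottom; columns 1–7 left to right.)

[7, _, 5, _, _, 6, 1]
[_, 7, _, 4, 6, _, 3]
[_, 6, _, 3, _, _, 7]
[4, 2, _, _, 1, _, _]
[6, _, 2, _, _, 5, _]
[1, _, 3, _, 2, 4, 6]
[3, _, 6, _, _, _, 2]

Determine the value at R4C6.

Row 1, column 4: row 1 has {1, 5, 6, 7} and column 4 has {3, 4}, leaving only 2.
Row 2, column 3: row 2 has {3, 4, 6, 7} and column 3 has {2, 3, 5, 6}, leaving only 1.
Row 2, column 6: row 2 has {1, 3, 4, 6, 7} and column 6 has {4, 5, 6}, leaving only 2.
Row 2, column 1: row 2 has {1, 2, 3, 4, 6, 7} and column 1 has {1, 3, 4, 6, 7}, leaving only 5.
Row 3, column 1: row 3 has {3, 6, 7} and column 1 has {1, 3, 4, 5, 6, 7}, leaving only 2.
Row 3, column 3: row 3 has {2, 3, 6, 7} and column 3 has {1, 2, 3, 5, 6}, leaving only 4.
Row 3, column 5: row 3 has {2, 3, 4, 6, 7} and column 5 has {1, 2, 6}, leaving only 5.
Row 3, column 6: row 3 has {2, 3, 4, 5, 6, 7} and column 6 has {2, 4, 5, 6}, leaving only 1.
Row 4, column 3: row 4 has {1, 2, 4} and column 3 has {1, 2, 3, 4, 5, 6}, leaving only 7.
Row 4 already has {1, 2, 4, 7} and column 6 already has {1, 2, 4, 5, 6}, so row 4, column 6 must be 3.

3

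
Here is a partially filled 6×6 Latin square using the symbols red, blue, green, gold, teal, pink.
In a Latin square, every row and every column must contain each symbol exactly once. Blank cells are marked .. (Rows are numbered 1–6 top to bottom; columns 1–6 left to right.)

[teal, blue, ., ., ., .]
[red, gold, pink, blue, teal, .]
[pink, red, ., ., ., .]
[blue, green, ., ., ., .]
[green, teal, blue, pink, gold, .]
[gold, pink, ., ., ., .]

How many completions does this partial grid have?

Row 1, column 3: eliminating its row and column leaves {red, green, gold}.
Row 1, column 4: eliminating its row and column leaves {red, green, gold}.
Row 1, column 5: eliminating its row and column leaves {red, green, pink}.
Row 1, column 6: eliminating its row and column leaves {red, green, gold, pink}.
Row 2, column 6: eliminating its row and column leaves {green}.
Row 3, column 3: eliminating its row and column leaves {green, gold, teal}.
Row 3, column 4: eliminating its row and column leaves {green, gold, teal}.
Row 3, column 5: eliminating its row and column leaves {blue, green}.
Row 3, column 6: eliminating its row and column leaves {blue, green, gold, teal}.
Row 4, column 3: eliminating its row and column leaves {red, gold, teal}.
Row 4, column 4: eliminating its row and column leaves {red, gold, teal}.
Row 4, column 5: eliminating its row and column leaves {red, pink}.
Row 4, column 6: eliminating its row and column leaves {red, gold, teal, pink}.
Row 5, column 6: eliminating its row and column leaves {red}.
Row 6, column 3: eliminating its row and column leaves {red, green, teal}.
Row 6, column 4: eliminating its row and column leaves {red, green, teal}.
Row 6, column 5: eliminating its row and column leaves {red, blue, green}.
Row 6, column 6: eliminating its row and column leaves {red, blue, green, teal}.
Enumerating the assignments across these blanks that avoid any row or column repeat gives 20 completions.

20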